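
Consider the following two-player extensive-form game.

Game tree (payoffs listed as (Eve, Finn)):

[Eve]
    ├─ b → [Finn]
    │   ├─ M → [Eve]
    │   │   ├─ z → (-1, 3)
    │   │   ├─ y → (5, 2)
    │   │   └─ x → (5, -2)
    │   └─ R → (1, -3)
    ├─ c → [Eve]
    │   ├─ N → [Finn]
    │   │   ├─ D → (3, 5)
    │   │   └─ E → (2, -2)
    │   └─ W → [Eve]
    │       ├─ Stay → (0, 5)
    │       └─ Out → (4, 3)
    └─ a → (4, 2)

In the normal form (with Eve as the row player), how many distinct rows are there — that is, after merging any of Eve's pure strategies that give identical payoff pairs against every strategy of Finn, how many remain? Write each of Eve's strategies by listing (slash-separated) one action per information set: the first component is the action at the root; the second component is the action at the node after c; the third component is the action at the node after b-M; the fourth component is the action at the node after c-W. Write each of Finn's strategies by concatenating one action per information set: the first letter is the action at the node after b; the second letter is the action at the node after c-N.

Eve has 36 pure strategies: b/N/z/Stay, b/N/z/Out, b/N/y/Stay, b/N/y/Out, b/N/x/Stay, b/N/x/Out, b/W/z/Stay, b/W/z/Out, b/W/y/Stay, b/W/y/Out, b/W/x/Stay, b/W/x/Out, c/N/z/Stay, c/N/z/Out, c/N/y/Stay, c/N/y/Out, c/N/x/Stay, c/N/x/Out, c/W/z/Stay, c/W/z/Out, c/W/y/Stay, c/W/y/Out, c/W/x/Stay, c/W/x/Out, a/N/z/Stay, a/N/z/Out, a/N/y/Stay, a/N/y/Out, a/N/x/Stay, a/N/x/Out, a/W/z/Stay, a/W/z/Out, a/W/y/Stay, a/W/y/Out, a/W/x/Stay, a/W/x/Out. Columns: MD, ME, RD, RE.
{b/N/z/Stay, b/N/z/Out, b/W/z/Stay, b/W/z/Out} → row (-1,3) (-1,3) (1,-3) (1,-3)
{b/N/y/Stay, b/N/y/Out, b/W/y/Stay, b/W/y/Out} → row (5,2) (5,2) (1,-3) (1,-3)
{b/N/x/Stay, b/N/x/Out, b/W/x/Stay, b/W/x/Out} → row (5,-2) (5,-2) (1,-3) (1,-3)
{c/N/z/Stay, c/N/z/Out, c/N/y/Stay, c/N/y/Out, c/N/x/Stay, c/N/x/Out} → row (3,5) (2,-2) (3,5) (2,-2)
{c/W/z/Stay, c/W/y/Stay, c/W/x/Stay} → row (0,5) (0,5) (0,5) (0,5)
{c/W/z/Out, c/W/y/Out, c/W/x/Out} → row (4,3) (4,3) (4,3) (4,3)
{a/N/z/Stay, a/N/z/Out, a/N/y/Stay, a/N/y/Out, a/N/x/Stay, a/N/x/Out, a/W/z/Stay, a/W/z/Out, a/W/y/Stay, a/W/y/Out, a/W/x/Stay, a/W/x/Out} → row (4,2) (4,2) (4,2) (4,2)
That's 7 distinct rows out of 36 strategies.

7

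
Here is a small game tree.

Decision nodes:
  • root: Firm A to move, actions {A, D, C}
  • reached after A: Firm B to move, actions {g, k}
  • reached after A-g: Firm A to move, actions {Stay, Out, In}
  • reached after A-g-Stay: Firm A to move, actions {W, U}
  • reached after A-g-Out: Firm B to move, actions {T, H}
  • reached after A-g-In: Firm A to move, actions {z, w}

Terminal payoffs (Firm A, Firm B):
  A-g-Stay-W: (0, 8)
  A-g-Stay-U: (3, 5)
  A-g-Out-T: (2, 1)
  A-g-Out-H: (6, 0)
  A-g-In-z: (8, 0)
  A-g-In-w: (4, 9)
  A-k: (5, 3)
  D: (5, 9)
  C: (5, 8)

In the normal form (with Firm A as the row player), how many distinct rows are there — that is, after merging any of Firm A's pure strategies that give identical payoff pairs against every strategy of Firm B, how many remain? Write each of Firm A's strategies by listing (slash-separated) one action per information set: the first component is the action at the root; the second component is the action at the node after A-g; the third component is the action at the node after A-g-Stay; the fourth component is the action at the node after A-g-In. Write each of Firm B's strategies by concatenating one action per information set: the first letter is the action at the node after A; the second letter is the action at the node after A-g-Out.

7

Firm A has 36 pure strategies: A/Stay/W/z, A/Stay/W/w, A/Stay/U/z, A/Stay/U/w, A/Out/W/z, A/Out/W/w, A/Out/U/z, A/Out/U/w, A/In/W/z, A/In/W/w, A/In/U/z, A/In/U/w, D/Stay/W/z, D/Stay/W/w, D/Stay/U/z, D/Stay/U/w, D/Out/W/z, D/Out/W/w, D/Out/U/z, D/Out/U/w, D/In/W/z, D/In/W/w, D/In/U/z, D/In/U/w, C/Stay/W/z, C/Stay/W/w, C/Stay/U/z, C/Stay/U/w, C/Out/W/z, C/Out/W/w, C/Out/U/z, C/Out/U/w, C/In/W/z, C/In/W/w, C/In/U/z, C/In/U/w. Columns: gT, gH, kT, kH.
{A/Stay/W/z, A/Stay/W/w} → row (0,8) (0,8) (5,3) (5,3)
{A/Stay/U/z, A/Stay/U/w} → row (3,5) (3,5) (5,3) (5,3)
{A/Out/W/z, A/Out/W/w, A/Out/U/z, A/Out/U/w} → row (2,1) (6,0) (5,3) (5,3)
{A/In/W/z, A/In/U/z} → row (8,0) (8,0) (5,3) (5,3)
{A/In/W/w, A/In/U/w} → row (4,9) (4,9) (5,3) (5,3)
{D/Stay/W/z, D/Stay/W/w, D/Stay/U/z, D/Stay/U/w, D/Out/W/z, D/Out/W/w, D/Out/U/z, D/Out/U/w, D/In/W/z, D/In/W/w, D/In/U/z, D/In/U/w} → row (5,9) (5,9) (5,9) (5,9)
{C/Stay/W/z, C/Stay/W/w, C/Stay/U/z, C/Stay/U/w, C/Out/W/z, C/Out/W/w, C/Out/U/z, C/Out/U/w, C/In/W/z, C/In/W/w, C/In/U/z, C/In/U/w} → row (5,8) (5,8) (5,8) (5,8)
That's 7 distinct rows out of 36 strategies.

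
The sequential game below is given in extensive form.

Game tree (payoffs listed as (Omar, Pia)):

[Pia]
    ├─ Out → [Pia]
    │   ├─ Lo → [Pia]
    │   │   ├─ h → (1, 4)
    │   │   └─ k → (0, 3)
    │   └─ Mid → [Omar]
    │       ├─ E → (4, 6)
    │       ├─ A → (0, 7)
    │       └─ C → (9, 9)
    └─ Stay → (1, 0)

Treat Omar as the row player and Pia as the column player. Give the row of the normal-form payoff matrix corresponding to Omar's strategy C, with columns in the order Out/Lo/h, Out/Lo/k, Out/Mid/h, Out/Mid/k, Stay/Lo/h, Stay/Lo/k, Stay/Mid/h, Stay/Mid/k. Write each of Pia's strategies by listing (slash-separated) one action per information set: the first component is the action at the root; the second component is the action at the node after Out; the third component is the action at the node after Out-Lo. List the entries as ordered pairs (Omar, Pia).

vs Out/Lo/h: Pia plays Out → Pia plays Lo at [Out] → Pia plays h at [Out-Lo] → (1, 4)
vs Out/Lo/k: Pia plays Out → Pia plays Lo at [Out] → Pia plays k at [Out-Lo] → (0, 3)
vs Out/Mid/h: Pia plays Out → Pia plays Mid at [Out] → Omar plays C at [Out-Mid] → (9, 9)
vs Out/Mid/k: Pia plays Out → Pia plays Mid at [Out] → Omar plays C at [Out-Mid] → (9, 9)
vs Stay/Lo/h: Pia plays Stay → (1, 0)
vs Stay/Lo/k: Pia plays Stay → (1, 0)
vs Stay/Mid/h: Pia plays Stay → (1, 0)
vs Stay/Mid/k: Pia plays Stay → (1, 0)

(1,4) (0,3) (9,9) (9,9) (1,0) (1,0) (1,0) (1,0)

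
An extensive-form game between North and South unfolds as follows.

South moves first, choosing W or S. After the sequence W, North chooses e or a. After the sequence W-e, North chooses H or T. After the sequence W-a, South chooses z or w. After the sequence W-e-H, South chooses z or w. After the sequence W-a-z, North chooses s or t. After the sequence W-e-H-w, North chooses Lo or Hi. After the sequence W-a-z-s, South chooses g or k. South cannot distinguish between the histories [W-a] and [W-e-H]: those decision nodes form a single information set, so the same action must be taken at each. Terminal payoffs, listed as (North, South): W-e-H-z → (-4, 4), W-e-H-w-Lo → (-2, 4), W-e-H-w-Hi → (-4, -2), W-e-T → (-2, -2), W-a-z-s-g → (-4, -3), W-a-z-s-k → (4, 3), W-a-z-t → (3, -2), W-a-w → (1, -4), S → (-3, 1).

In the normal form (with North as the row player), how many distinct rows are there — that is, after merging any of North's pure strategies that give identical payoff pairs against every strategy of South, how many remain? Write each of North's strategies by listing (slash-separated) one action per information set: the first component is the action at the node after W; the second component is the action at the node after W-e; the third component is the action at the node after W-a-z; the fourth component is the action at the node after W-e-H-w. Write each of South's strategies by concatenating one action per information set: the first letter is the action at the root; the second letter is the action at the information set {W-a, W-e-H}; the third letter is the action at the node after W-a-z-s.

North has 16 pure strategies: e/H/s/Lo, e/H/s/Hi, e/H/t/Lo, e/H/t/Hi, e/T/s/Lo, e/T/s/Hi, e/T/t/Lo, e/T/t/Hi, a/H/s/Lo, a/H/s/Hi, a/H/t/Lo, a/H/t/Hi, a/T/s/Lo, a/T/s/Hi, a/T/t/Lo, a/T/t/Hi. Columns: Wzg, Wzk, Wwg, Wwk, Szg, Szk, Swg, Swk.
{e/H/s/Lo, e/H/t/Lo} → row (-4,4) (-4,4) (-2,4) (-2,4) (-3,1) (-3,1) (-3,1) (-3,1)
{e/H/s/Hi, e/H/t/Hi} → row (-4,4) (-4,4) (-4,-2) (-4,-2) (-3,1) (-3,1) (-3,1) (-3,1)
{e/T/s/Lo, e/T/s/Hi, e/T/t/Lo, e/T/t/Hi} → row (-2,-2) (-2,-2) (-2,-2) (-2,-2) (-3,1) (-3,1) (-3,1) (-3,1)
{a/H/s/Lo, a/H/s/Hi, a/T/s/Lo, a/T/s/Hi} → row (-4,-3) (4,3) (1,-4) (1,-4) (-3,1) (-3,1) (-3,1) (-3,1)
{a/H/t/Lo, a/H/t/Hi, a/T/t/Lo, a/T/t/Hi} → row (3,-2) (3,-2) (1,-4) (1,-4) (-3,1) (-3,1) (-3,1) (-3,1)
That's 5 distinct rows out of 16 strategies.

5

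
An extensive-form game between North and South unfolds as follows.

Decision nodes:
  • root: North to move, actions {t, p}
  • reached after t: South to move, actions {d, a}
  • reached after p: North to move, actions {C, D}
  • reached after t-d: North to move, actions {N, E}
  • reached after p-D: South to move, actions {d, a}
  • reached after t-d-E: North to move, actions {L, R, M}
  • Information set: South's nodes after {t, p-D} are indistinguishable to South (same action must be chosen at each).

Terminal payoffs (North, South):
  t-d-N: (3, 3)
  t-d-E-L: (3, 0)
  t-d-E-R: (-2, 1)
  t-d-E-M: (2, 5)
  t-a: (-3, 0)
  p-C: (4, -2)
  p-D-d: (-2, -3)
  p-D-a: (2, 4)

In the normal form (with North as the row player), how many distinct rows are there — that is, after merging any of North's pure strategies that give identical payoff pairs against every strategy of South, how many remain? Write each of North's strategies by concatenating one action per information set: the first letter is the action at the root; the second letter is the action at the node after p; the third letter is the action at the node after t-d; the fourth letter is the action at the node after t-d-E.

North has 24 pure strategies: tCNL, tCNR, tCNM, tCEL, tCER, tCEM, tDNL, tDNR, tDNM, tDEL, tDER, tDEM, pCNL, pCNR, pCNM, pCEL, pCER, pCEM, pDNL, pDNR, pDNM, pDEL, pDER, pDEM. Columns: d, a.
{tCNL, tCNR, tCNM, tDNL, tDNR, tDNM} → row (3,3) (-3,0)
{tCEL, tDEL} → row (3,0) (-3,0)
{tCER, tDER} → row (-2,1) (-3,0)
{tCEM, tDEM} → row (2,5) (-3,0)
{pCNL, pCNR, pCNM, pCEL, pCER, pCEM} → row (4,-2) (4,-2)
{pDNL, pDNR, pDNM, pDEL, pDER, pDEM} → row (-2,-3) (2,4)
That's 6 distinct rows out of 24 strategies.

6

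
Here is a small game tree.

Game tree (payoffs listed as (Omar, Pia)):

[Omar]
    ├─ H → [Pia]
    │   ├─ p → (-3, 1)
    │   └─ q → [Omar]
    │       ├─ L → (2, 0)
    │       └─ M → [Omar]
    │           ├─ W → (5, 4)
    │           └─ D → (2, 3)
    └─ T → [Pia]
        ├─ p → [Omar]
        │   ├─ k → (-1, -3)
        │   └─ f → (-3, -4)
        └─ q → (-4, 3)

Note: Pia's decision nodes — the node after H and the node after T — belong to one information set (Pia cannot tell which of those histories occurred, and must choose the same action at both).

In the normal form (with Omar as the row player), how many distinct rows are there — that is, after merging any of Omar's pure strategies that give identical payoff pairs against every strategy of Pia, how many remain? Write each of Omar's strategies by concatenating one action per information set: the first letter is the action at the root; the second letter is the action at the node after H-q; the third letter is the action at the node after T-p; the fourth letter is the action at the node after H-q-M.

Omar has 16 pure strategies: HLkW, HLkD, HLfW, HLfD, HMkW, HMkD, HMfW, HMfD, TLkW, TLkD, TLfW, TLfD, TMkW, TMkD, TMfW, TMfD. Columns: p, q.
{HLkW, HLkD, HLfW, HLfD} → row (-3,1) (2,0)
{HMkW, HMfW} → row (-3,1) (5,4)
{HMkD, HMfD} → row (-3,1) (2,3)
{TLkW, TLkD, TMkW, TMkD} → row (-1,-3) (-4,3)
{TLfW, TLfD, TMfW, TMfD} → row (-3,-4) (-4,3)
That's 5 distinct rows out of 16 strategies.

5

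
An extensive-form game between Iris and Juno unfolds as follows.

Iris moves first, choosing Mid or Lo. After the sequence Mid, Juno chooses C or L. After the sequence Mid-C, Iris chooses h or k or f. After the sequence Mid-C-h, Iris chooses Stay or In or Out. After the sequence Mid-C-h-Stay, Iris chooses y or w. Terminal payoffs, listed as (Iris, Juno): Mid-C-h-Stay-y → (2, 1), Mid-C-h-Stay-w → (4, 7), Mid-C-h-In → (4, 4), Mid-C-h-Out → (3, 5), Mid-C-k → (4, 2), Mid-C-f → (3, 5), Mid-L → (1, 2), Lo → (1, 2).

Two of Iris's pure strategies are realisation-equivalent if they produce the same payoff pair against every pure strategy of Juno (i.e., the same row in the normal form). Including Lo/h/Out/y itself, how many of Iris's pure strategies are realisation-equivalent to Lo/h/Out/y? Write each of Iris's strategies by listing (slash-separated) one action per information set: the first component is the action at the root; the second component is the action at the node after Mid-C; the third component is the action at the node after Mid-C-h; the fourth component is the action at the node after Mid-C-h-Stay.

18

Row for Lo/h/Out/y (columns C, L): (1,2) (1,2).
Under Lo/h/Out/y, Iris's choice at the node after Mid-C and at the node after Mid-C-h and at the node after Mid-C-h-Stay can never be reached regardless of what Juno does, so varying those choices leaves every outcome unchanged.
Holding the reachable choices fixed and varying the unreachable ones freely already gives 3 × 3 × 2 = 18 equivalent strategies.
No other strategy reproduces this row, so those 18 are the full class: Lo/h/Stay/y, Lo/h/Stay/w, Lo/h/In/y, Lo/h/In/w, Lo/h/Out/y, Lo/h/Out/w, Lo/k/Stay/y, Lo/k/Stay/w, Lo/k/In/y, Lo/k/In/w, Lo/k/Out/y, Lo/k/Out/w, Lo/f/Stay/y, Lo/f/Stay/w, Lo/f/In/y, Lo/f/In/w, Lo/f/Out/y, Lo/f/Out/w.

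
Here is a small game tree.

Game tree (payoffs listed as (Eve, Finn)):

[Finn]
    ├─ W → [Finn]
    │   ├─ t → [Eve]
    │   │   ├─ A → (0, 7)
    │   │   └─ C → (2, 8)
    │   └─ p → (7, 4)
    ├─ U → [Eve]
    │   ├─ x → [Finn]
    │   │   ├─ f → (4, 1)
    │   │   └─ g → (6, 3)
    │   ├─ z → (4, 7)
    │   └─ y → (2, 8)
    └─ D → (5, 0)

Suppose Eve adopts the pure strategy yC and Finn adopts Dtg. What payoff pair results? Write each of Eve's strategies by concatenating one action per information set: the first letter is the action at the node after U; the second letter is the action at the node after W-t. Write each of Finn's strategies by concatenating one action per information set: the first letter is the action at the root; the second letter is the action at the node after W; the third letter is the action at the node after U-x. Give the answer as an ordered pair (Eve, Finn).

(5, 0)

Trace the play path from the root:
  Finn plays D
→ terminal payoff (5, 0).
(Eve's choice at the node after U is never reached on this path, so it doesn't affect the outcome.)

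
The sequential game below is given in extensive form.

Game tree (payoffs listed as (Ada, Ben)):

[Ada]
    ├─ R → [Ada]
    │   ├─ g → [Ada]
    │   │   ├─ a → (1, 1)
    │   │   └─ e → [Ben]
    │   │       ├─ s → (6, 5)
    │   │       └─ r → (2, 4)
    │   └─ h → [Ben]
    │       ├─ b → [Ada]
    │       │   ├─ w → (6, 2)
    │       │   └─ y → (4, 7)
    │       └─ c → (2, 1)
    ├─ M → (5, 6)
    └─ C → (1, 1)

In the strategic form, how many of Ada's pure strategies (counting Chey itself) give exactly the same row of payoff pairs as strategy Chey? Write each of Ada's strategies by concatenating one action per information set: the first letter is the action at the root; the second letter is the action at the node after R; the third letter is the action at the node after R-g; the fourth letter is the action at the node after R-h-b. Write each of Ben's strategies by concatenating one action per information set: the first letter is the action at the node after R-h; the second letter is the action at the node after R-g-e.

Row for Chey (columns bs, br, cs, cr): (1,1) (1,1) (1,1) (1,1).
Under Chey, Ada's choice at the node after R and at the node after R-g and at the node after R-h-b can never be reached regardless of what Ben does, so varying those choices leaves every outcome unchanged.
Holding the reachable choices fixed and varying the unreachable ones freely already gives 2 × 2 × 2 = 8 equivalent strategies.
Checking the remaining rows, Rgaw, Rgay also happen to give the same payoffs in every column, bringing the total to 10: Rgaw, Rgay, Cgaw, Cgay, Cgew, Cgey, Chaw, Chay, Chew, Chey.

10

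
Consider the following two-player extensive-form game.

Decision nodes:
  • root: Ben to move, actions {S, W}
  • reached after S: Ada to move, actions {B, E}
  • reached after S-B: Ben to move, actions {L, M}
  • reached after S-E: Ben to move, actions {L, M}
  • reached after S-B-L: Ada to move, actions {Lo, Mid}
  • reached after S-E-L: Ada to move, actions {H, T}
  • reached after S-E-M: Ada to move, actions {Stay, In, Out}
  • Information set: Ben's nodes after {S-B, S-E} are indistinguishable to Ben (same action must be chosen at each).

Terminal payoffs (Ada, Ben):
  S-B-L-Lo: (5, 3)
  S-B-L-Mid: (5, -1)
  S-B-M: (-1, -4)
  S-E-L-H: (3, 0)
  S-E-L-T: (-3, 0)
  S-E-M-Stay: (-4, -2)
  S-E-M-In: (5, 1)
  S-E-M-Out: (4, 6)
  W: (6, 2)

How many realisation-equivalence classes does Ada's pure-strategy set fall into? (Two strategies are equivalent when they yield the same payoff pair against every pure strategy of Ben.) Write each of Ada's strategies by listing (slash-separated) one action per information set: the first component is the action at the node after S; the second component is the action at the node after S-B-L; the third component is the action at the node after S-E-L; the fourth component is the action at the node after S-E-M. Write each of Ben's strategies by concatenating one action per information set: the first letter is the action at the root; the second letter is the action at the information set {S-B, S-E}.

Ada has 24 pure strategies: B/Lo/H/Stay, B/Lo/H/In, B/Lo/H/Out, B/Lo/T/Stay, B/Lo/T/In, B/Lo/T/Out, B/Mid/H/Stay, B/Mid/H/In, B/Mid/H/Out, B/Mid/T/Stay, B/Mid/T/In, B/Mid/T/Out, E/Lo/H/Stay, E/Lo/H/In, E/Lo/H/Out, E/Lo/T/Stay, E/Lo/T/In, E/Lo/T/Out, E/Mid/H/Stay, E/Mid/H/In, E/Mid/H/Out, E/Mid/T/Stay, E/Mid/T/In, E/Mid/T/Out. Columns: SL, SM, WL, WM.
{B/Lo/H/Stay, B/Lo/H/In, B/Lo/H/Out, B/Lo/T/Stay, B/Lo/T/In, B/Lo/T/Out} → row (5,3) (-1,-4) (6,2) (6,2)
{B/Mid/H/Stay, B/Mid/H/In, B/Mid/H/Out, B/Mid/T/Stay, B/Mid/T/In, B/Mid/T/Out} → row (5,-1) (-1,-4) (6,2) (6,2)
{E/Lo/H/Stay, E/Mid/H/Stay} → row (3,0) (-4,-2) (6,2) (6,2)
{E/Lo/H/In, E/Mid/H/In} → row (3,0) (5,1) (6,2) (6,2)
{E/Lo/H/Out, E/Mid/H/Out} → row (3,0) (4,6) (6,2) (6,2)
{E/Lo/T/Stay, E/Mid/T/Stay} → row (-3,0) (-4,-2) (6,2) (6,2)
{E/Lo/T/In, E/Mid/T/In} → row (-3,0) (5,1) (6,2) (6,2)
{E/Lo/T/Out, E/Mid/T/Out} → row (-3,0) (4,6) (6,2) (6,2)
That's 8 distinct rows out of 24 strategies.

8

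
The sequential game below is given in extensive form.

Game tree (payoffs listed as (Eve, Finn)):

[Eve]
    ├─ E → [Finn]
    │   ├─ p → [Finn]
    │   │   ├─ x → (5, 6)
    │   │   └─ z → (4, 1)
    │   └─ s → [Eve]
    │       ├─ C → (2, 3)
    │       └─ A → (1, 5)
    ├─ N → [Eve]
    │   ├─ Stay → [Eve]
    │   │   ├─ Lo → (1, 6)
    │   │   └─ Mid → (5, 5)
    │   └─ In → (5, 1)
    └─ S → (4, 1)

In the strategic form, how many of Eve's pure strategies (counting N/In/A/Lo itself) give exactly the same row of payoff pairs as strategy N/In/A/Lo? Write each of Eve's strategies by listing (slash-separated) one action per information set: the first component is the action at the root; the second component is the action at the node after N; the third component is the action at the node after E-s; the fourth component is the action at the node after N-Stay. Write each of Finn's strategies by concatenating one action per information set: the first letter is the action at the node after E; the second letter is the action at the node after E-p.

4

Row for N/In/A/Lo (columns px, pz, sx, sz): (5,1) (5,1) (5,1) (5,1).
Under N/In/A/Lo, Eve's choice at the node after E-s and at the node after N-Stay can never be reached regardless of what Finn does, so varying those choices leaves every outcome unchanged.
Holding the reachable choices fixed and varying the unreachable ones freely already gives 2 × 2 = 4 equivalent strategies.
No other strategy reproduces this row, so those 4 are the full class: N/In/C/Lo, N/In/C/Mid, N/In/A/Lo, N/In/A/Mid.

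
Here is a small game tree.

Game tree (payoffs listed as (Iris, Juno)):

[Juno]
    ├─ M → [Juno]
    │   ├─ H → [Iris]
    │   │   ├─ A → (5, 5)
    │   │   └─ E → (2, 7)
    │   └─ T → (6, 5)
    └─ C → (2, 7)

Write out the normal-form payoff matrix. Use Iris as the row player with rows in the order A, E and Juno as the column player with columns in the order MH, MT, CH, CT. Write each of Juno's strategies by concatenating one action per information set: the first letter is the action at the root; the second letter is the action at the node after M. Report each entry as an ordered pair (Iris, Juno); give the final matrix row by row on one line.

Row A: MH→(5,5), MT→(6,5), CH→(2,7), CT→(2,7)
Row E: MH→(2,7), MT→(6,5), CH→(2,7), CT→(2,7)

A: (5,5) (6,5) (2,7) (2,7) | E: (2,7) (6,5) (2,7) (2,7)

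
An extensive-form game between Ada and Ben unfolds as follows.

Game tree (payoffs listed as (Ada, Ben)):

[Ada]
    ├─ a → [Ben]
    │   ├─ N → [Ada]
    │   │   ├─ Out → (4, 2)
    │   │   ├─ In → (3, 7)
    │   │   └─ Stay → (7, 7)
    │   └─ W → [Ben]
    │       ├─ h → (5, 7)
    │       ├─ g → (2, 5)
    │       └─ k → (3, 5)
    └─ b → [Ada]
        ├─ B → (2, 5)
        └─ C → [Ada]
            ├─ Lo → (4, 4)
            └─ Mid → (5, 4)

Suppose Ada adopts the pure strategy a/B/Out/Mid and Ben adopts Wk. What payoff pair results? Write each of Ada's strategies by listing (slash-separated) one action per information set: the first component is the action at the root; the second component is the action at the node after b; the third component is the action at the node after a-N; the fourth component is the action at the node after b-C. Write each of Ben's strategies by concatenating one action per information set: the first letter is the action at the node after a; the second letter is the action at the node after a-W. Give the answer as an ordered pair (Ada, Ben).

(3, 5)

Trace the play path from the root:
  Ada plays a
  Ben plays W at [a]
  Ben plays k at [a-W]
→ terminal payoff (3, 5).
(Ada's choice at the node after b is never reached on this path, so it doesn't affect the outcome.)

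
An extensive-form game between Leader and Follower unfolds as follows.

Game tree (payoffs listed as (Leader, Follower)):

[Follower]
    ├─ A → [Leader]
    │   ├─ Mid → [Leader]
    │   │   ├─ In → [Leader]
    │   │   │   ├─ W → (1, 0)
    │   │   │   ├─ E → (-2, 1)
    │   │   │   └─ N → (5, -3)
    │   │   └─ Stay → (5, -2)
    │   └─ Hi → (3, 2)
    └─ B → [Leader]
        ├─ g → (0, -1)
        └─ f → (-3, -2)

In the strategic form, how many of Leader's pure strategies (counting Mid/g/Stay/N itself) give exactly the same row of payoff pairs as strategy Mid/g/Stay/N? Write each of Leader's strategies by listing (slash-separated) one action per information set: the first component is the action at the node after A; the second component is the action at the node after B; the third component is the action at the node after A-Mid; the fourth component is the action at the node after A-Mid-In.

Row for Mid/g/Stay/N (columns A, B): (5,-2) (0,-1).
Under Mid/g/Stay/N, Leader's choice at the node after A-Mid-In can never be reached regardless of what Follower does, so varying those choices leaves every outcome unchanged.
Holding the reachable choices fixed and varying the unreachable one freely already gives 3 equivalent strategies.
No other strategy reproduces this row, so those 3 are the full class: Mid/g/Stay/W, Mid/g/Stay/E, Mid/g/Stay/N.

3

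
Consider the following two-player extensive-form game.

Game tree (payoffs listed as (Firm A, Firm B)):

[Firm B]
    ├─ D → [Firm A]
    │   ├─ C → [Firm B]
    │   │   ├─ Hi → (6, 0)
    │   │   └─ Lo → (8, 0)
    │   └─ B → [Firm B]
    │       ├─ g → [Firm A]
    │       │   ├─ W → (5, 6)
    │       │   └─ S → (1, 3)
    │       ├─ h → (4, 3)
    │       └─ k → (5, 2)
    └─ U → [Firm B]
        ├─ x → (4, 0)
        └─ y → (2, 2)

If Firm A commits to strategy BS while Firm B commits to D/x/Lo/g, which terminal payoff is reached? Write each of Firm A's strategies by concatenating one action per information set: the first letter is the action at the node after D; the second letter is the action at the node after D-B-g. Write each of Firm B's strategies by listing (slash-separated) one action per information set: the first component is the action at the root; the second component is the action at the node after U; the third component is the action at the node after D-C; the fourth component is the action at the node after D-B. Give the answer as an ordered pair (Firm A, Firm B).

(1, 3)

Trace the play path from the root:
  Firm B plays D
  Firm A plays B at [D]
  Firm B plays g at [D-B]
  Firm A plays S at [D-B-g]
→ terminal payoff (1, 3).
(Firm B's choice at the node after U is never reached on this path, so it doesn't affect the outcome.)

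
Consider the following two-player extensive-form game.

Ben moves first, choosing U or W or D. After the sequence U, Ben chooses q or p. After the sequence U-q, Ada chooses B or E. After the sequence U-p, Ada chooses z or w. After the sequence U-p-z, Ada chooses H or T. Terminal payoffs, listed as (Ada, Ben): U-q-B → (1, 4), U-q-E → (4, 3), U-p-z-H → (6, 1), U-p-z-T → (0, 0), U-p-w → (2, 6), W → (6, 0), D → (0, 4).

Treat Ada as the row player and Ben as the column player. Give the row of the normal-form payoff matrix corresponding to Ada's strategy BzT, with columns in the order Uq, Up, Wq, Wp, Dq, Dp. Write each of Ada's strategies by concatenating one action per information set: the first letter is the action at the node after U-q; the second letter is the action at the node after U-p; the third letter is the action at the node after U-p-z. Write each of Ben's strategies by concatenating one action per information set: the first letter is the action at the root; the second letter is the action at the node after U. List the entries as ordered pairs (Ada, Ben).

vs Uq: Ben plays U → Ben plays q at [U] → Ada plays B at [U-q] → (1, 4)
vs Up: Ben plays U → Ben plays p at [U] → Ada plays z at [U-p] → Ada plays T at [U-p-z] → (0, 0)
vs Wq: Ben plays W → (6, 0)
vs Wp: Ben plays W → (6, 0)
vs Dq: Ben plays D → (0, 4)
vs Dp: Ben plays D → (0, 4)

(1,4) (0,0) (6,0) (6,0) (0,4) (0,4)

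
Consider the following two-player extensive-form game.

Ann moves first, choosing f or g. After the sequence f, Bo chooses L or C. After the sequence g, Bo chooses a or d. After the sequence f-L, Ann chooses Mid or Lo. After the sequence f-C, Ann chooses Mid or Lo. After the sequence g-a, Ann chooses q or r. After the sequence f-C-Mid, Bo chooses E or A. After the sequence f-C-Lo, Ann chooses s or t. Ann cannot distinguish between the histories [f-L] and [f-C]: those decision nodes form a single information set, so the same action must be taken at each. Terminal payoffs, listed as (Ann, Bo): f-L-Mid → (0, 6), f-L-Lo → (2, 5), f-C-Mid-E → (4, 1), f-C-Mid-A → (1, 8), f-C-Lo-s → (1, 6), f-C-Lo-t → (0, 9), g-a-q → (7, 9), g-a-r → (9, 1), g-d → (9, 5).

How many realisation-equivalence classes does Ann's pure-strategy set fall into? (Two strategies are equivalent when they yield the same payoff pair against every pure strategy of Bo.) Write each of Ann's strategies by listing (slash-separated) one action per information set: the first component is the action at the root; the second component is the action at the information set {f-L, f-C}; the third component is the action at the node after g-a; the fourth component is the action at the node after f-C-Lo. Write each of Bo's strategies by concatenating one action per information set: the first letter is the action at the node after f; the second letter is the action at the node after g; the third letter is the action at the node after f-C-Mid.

5

Ann has 16 pure strategies: f/Mid/q/s, f/Mid/q/t, f/Mid/r/s, f/Mid/r/t, f/Lo/q/s, f/Lo/q/t, f/Lo/r/s, f/Lo/r/t, g/Mid/q/s, g/Mid/q/t, g/Mid/r/s, g/Mid/r/t, g/Lo/q/s, g/Lo/q/t, g/Lo/r/s, g/Lo/r/t. Columns: LaE, LaA, LdE, LdA, CaE, CaA, CdE, CdA.
{f/Mid/q/s, f/Mid/q/t, f/Mid/r/s, f/Mid/r/t} → row (0,6) (0,6) (0,6) (0,6) (4,1) (1,8) (4,1) (1,8)
{f/Lo/q/s, f/Lo/r/s} → row (2,5) (2,5) (2,5) (2,5) (1,6) (1,6) (1,6) (1,6)
{f/Lo/q/t, f/Lo/r/t} → row (2,5) (2,5) (2,5) (2,5) (0,9) (0,9) (0,9) (0,9)
{g/Mid/q/s, g/Mid/q/t, g/Lo/q/s, g/Lo/q/t} → row (7,9) (7,9) (9,5) (9,5) (7,9) (7,9) (9,5) (9,5)
{g/Mid/r/s, g/Mid/r/t, g/Lo/r/s, g/Lo/r/t} → row (9,1) (9,1) (9,5) (9,5) (9,1) (9,1) (9,5) (9,5)
That's 5 distinct rows out of 16 strategies.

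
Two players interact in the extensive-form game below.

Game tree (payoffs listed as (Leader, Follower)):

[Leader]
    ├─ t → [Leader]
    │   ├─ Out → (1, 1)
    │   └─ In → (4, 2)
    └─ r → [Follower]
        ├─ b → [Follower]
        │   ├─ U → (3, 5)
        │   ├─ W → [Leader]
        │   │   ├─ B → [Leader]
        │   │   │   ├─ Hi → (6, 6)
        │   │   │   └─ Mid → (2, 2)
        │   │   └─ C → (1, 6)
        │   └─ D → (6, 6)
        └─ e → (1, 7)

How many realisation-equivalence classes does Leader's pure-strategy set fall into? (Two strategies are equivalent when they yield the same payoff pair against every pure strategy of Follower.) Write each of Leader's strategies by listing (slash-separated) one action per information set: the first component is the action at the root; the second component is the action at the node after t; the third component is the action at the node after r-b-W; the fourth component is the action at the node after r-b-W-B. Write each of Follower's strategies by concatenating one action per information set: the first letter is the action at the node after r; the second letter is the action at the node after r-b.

Leader has 16 pure strategies: t/Out/B/Hi, t/Out/B/Mid, t/Out/C/Hi, t/Out/C/Mid, t/In/B/Hi, t/In/B/Mid, t/In/C/Hi, t/In/C/Mid, r/Out/B/Hi, r/Out/B/Mid, r/Out/C/Hi, r/Out/C/Mid, r/In/B/Hi, r/In/B/Mid, r/In/C/Hi, r/In/C/Mid. Columns: bU, bW, bD, eU, eW, eD.
{t/Out/B/Hi, t/Out/B/Mid, t/Out/C/Hi, t/Out/C/Mid} → row (1,1) (1,1) (1,1) (1,1) (1,1) (1,1)
{t/In/B/Hi, t/In/B/Mid, t/In/C/Hi, t/In/C/Mid} → row (4,2) (4,2) (4,2) (4,2) (4,2) (4,2)
{r/Out/B/Hi, r/In/B/Hi} → row (3,5) (6,6) (6,6) (1,7) (1,7) (1,7)
{r/Out/B/Mid, r/In/B/Mid} → row (3,5) (2,2) (6,6) (1,7) (1,7) (1,7)
{r/Out/C/Hi, r/Out/C/Mid, r/In/C/Hi, r/In/C/Mid} → row (3,5) (1,6) (6,6) (1,7) (1,7) (1,7)
That's 5 distinct rows out of 16 strategies.

5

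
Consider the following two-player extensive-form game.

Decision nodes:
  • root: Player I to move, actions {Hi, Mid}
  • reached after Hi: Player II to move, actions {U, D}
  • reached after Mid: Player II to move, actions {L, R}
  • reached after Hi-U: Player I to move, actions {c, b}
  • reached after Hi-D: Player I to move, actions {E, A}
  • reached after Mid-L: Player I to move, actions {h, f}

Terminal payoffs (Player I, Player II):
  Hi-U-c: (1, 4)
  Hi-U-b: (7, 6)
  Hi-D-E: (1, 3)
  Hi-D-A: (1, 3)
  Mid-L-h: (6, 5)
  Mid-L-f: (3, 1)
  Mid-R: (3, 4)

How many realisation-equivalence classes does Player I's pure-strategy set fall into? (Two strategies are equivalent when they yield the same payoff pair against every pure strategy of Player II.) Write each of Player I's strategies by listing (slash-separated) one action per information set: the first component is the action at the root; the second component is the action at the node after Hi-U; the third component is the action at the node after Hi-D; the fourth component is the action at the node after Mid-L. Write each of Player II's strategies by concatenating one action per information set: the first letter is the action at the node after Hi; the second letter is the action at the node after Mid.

Player I has 16 pure strategies: Hi/c/E/h, Hi/c/E/f, Hi/c/A/h, Hi/c/A/f, Hi/b/E/h, Hi/b/E/f, Hi/b/A/h, Hi/b/A/f, Mid/c/E/h, Mid/c/E/f, Mid/c/A/h, Mid/c/A/f, Mid/b/E/h, Mid/b/E/f, Mid/b/A/h, Mid/b/A/f. Columns: UL, UR, DL, DR.
{Hi/c/E/h, Hi/c/E/f, Hi/c/A/h, Hi/c/A/f} → row (1,4) (1,4) (1,3) (1,3)
{Hi/b/E/h, Hi/b/E/f, Hi/b/A/h, Hi/b/A/f} → row (7,6) (7,6) (1,3) (1,3)
{Mid/c/E/h, Mid/c/A/h, Mid/b/E/h, Mid/b/A/h} → row (6,5) (3,4) (6,5) (3,4)
{Mid/c/E/f, Mid/c/A/f, Mid/b/E/f, Mid/b/A/f} → row (3,1) (3,4) (3,1) (3,4)
That's 4 distinct rows out of 16 strategies.

4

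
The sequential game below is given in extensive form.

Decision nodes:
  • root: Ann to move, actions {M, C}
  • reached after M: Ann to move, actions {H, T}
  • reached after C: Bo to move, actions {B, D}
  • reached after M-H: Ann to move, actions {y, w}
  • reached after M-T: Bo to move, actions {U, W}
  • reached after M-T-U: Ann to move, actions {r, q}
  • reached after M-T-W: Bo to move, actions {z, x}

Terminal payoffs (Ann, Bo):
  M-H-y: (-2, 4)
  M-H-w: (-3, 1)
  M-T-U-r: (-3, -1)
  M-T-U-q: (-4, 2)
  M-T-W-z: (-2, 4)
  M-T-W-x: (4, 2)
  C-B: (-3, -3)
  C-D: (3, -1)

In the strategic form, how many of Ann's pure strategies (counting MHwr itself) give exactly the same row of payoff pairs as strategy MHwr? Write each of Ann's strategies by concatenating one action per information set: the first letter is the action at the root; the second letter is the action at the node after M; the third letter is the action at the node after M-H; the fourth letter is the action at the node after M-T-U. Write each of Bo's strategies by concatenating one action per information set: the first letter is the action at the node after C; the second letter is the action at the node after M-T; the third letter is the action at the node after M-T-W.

Row for MHwr (columns BUz, BUx, BWz, BWx, DUz, DUx, DWz, DWx): (-3,1) (-3,1) (-3,1) (-3,1) (-3,1) (-3,1) (-3,1) (-3,1).
Under MHwr, Ann's choice at the node after M-T-U can never be reached regardless of what Bo does, so varying those choices leaves every outcome unchanged.
Holding the reachable choices fixed and varying the unreachable one freely already gives 2 equivalent strategies.
No other strategy reproduces this row, so those 2 are the full class: MHwr, MHwq.

2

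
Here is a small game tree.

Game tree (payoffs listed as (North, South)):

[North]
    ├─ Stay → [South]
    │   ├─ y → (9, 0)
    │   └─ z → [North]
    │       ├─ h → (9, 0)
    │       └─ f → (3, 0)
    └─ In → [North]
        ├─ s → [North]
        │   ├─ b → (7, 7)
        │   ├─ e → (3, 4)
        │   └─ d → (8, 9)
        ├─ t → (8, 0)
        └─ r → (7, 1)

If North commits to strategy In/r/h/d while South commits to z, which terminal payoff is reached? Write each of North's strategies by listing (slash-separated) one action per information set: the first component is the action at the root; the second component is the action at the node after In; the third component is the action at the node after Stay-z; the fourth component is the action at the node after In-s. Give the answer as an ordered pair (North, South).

Trace the play path from the root:
  North plays In
  North plays r at [In]
→ terminal payoff (7, 1).
(North's choice at the node after Stay-z is never reached on this path, so it doesn't affect the outcome.)

(7, 1)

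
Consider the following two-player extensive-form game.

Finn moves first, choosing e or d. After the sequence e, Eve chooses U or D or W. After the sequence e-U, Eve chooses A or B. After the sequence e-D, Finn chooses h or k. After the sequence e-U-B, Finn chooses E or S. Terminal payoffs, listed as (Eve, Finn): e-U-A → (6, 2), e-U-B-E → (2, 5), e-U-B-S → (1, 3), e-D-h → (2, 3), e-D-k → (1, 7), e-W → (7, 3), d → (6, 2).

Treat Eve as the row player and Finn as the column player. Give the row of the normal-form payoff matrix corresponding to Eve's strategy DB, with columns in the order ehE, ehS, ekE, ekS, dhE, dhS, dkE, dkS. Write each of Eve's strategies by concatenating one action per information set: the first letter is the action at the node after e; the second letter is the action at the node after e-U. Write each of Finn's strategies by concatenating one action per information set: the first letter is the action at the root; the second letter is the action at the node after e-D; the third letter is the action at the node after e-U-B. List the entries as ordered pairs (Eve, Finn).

(2,3) (2,3) (1,7) (1,7) (6,2) (6,2) (6,2) (6,2)

vs ehE: Finn plays e → Eve plays D at [e] → Finn plays h at [e-D] → (2, 3)
vs ehS: Finn plays e → Eve plays D at [e] → Finn plays h at [e-D] → (2, 3)
vs ekE: Finn plays e → Eve plays D at [e] → Finn plays k at [e-D] → (1, 7)
vs ekS: Finn plays e → Eve plays D at [e] → Finn plays k at [e-D] → (1, 7)
vs dhE: Finn plays d → (6, 2)
vs dhS: Finn plays d → (6, 2)
vs dkE: Finn plays d → (6, 2)
vs dkS: Finn plays d → (6, 2)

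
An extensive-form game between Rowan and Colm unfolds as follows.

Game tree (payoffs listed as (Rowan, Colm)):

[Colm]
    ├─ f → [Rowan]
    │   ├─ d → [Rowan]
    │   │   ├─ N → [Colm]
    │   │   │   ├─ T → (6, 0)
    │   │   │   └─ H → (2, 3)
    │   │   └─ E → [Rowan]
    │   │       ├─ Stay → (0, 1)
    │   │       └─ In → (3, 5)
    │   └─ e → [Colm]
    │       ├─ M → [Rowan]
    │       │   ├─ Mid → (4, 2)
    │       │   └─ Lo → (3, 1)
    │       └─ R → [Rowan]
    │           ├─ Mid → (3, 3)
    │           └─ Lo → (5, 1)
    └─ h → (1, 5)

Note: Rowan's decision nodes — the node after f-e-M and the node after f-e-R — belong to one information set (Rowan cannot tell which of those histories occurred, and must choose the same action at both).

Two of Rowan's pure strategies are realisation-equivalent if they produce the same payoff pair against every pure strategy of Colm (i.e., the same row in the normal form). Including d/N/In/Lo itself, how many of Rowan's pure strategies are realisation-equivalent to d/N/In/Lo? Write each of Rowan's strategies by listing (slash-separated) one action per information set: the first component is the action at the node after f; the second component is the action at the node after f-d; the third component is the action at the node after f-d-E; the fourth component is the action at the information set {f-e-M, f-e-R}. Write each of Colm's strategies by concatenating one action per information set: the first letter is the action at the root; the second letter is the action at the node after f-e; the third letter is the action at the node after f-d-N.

Row for d/N/In/Lo (columns fMT, fMH, fRT, fRH, hMT, hMH, hRT, hRH): (6,0) (2,3) (6,0) (2,3) (1,5) (1,5) (1,5) (1,5).
Under d/N/In/Lo, Rowan's choice at the node after f-d-E and at the information set {f-e-M, f-e-R} can never be reached regardless of what Colm does, so varying those choices leaves every outcome unchanged.
Holding the reachable choices fixed and varying the unreachable ones freely already gives 2 × 2 = 4 equivalent strategies.
No other strategy reproduces this row, so those 4 are the full class: d/N/Stay/Mid, d/N/Stay/Lo, d/N/In/Mid, d/N/In/Lo.

4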